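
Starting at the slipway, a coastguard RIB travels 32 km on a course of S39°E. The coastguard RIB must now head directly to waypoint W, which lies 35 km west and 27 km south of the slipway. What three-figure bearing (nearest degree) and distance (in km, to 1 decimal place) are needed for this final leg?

Leg 1 (S39°E, 32 km): east 32 sin 141° = 20.14, north 32 cos 141° = -24.87
Current position: (20.14, -24.87). Target: (-35, -27). Remaining: Δeast = -55.14, Δnorth = -2.13.
Bearing = atan2(-55.14, -2.13) mod 360° = 267.79°; distance = √((-55.14)² + (-2.13)²) = 55.179 km.

268°, 55.2 km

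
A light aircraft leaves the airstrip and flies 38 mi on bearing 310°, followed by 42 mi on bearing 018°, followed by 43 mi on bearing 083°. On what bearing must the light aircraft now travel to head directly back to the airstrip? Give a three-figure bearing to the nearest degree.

201°

Leg 1 (310°, 38 mi): east 38 sin 310° = -29.11, north 38 cos 310° = 24.43
Leg 2 (018°, 42 mi): east 42 sin 18° = 12.98, north 42 cos 18° = 39.94
Leg 3 (083°, 43 mi): east 43 sin 83° = 42.68, north 43 cos 83° = 5.24
Net displacement: 26.55 east, 69.61 north. Direction back to start is (-26.55, -69.61): bearing = atan2(-26.55, -69.61) mod 360° = 200.88° ≈ 201°.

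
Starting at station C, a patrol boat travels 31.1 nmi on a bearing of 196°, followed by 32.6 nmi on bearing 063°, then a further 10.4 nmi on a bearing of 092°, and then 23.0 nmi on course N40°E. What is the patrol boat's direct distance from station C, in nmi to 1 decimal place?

45.7 nmi

Leg 1 (196°, 31.1 nmi): east 31.1 sin 196° = -8.57, north 31.1 cos 196° = -29.90
Leg 2 (063°, 32.6 nmi): east 32.6 sin 63° = 29.05, north 32.6 cos 63° = 14.80
Leg 3 (092°, 10.4 nmi): east 10.4 sin 92° = 10.39, north 10.4 cos 92° = -0.36
Leg 4 (N40°E, 23.0 nmi): east 23.0 sin 40° = 14.78, north 23.0 cos 40° = 17.62
Net: 45.65 east, 2.16 north. Distance = √((45.65)² + (2.16)²) = 45.703 nmi.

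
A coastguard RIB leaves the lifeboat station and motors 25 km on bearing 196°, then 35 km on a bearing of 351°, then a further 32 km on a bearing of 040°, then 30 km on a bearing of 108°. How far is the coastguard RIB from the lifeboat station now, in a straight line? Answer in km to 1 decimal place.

44.9 km

Leg 1 (196°, 25 km): east 25 sin 196° = -6.89, north 25 cos 196° = -24.03
Leg 2 (351°, 35 km): east 35 sin 351° = -5.48, north 35 cos 351° = 34.57
Leg 3 (040°, 32 km): east 32 sin 40° = 20.57, north 32 cos 40° = 24.51
Leg 4 (108°, 30 km): east 30 sin 108° = 28.53, north 30 cos 108° = -9.27
Net: 36.73 east, 25.78 north. Distance = √((36.73)² + (25.78)²) = 44.878 km.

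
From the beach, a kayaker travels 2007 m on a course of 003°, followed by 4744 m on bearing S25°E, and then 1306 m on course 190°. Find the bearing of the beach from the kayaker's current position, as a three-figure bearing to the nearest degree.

332°

Leg 1 (003°, 2007 m): east 2007 sin 3° = 105.04, north 2007 cos 3° = 2004.25
Leg 2 (S25°E, 4744 m): east 4744 sin 155° = 2004.90, north 4744 cos 155° = -4299.52
Leg 3 (190°, 1306 m): east 1306 sin 190° = -226.78, north 1306 cos 190° = -1286.16
Net displacement: 1883.15 east, -3581.43 north. Direction back to start is (-1883.15, 3581.43): bearing = atan2(-1883.15, 3581.43) mod 360° = 332.26° ≈ 332°.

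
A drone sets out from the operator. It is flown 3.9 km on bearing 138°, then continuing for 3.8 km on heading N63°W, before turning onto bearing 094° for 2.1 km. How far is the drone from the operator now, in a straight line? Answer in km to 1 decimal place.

1.9 km

Leg 1 (138°, 3.9 km): east 3.9 sin 138° = 2.61, north 3.9 cos 138° = -2.90
Leg 2 (N63°W, 3.8 km): east 3.8 sin 297° = -3.39, north 3.8 cos 297° = 1.73
Leg 3 (094°, 2.1 km): east 2.1 sin 94° = 2.09, north 2.1 cos 94° = -0.15
Net: 1.32 east, -1.32 north. Distance = √((1.32)² + (-1.32)²) = 1.866 km.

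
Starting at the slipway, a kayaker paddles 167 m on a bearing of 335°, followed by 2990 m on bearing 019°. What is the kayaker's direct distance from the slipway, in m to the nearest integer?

Leg 1 (335°, 167 m): east 167 sin 335° = -70.58, north 167 cos 335° = 151.35
Leg 2 (019°, 2990 m): east 2990 sin 19° = 973.45, north 2990 cos 19° = 2827.10
Net: 902.87 east, 2978.45 north. Distance = √((902.87)² + (2978.45)²) = 3112.293 m.

3112 m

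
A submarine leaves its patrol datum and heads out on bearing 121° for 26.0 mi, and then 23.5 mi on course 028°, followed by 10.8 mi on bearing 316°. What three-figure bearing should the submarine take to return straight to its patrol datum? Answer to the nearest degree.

240°

Leg 1 (121°, 26.0 mi): east 26.0 sin 121° = 22.29, north 26.0 cos 121° = -13.39
Leg 2 (028°, 23.5 mi): east 23.5 sin 28° = 11.03, north 23.5 cos 28° = 20.75
Leg 3 (316°, 10.8 mi): east 10.8 sin 316° = -7.50, north 10.8 cos 316° = 7.77
Net displacement: 25.82 east, 15.13 north. Direction back to start is (-25.82, -15.13): bearing = atan2(-25.82, -15.13) mod 360° = 239.63° ≈ 240°.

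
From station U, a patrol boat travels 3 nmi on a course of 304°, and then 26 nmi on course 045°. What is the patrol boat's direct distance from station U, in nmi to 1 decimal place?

25.6 nmi

Leg 1 (304°, 3 nmi): east 3 sin 304° = -2.49, north 3 cos 304° = 1.68
Leg 2 (045°, 26 nmi): east 26 sin 45° = 18.38, north 26 cos 45° = 18.38
Net: 15.90 east, 20.06 north. Distance = √((15.90)² + (20.06)²) = 25.598 nmi.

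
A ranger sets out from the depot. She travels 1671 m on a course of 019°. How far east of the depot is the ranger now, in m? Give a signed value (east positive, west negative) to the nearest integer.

544 m

Leg 1 (019°, 1671 m): east 1671 sin 19° = 544.02, north 1671 cos 19° = 1579.96
Net east component: 544.02 m.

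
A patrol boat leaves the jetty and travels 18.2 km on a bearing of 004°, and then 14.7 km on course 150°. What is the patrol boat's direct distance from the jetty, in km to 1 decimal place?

Leg 1 (004°, 18.2 km): east 18.2 sin 4° = 1.27, north 18.2 cos 4° = 18.16
Leg 2 (150°, 14.7 km): east 14.7 sin 150° = 7.35, north 14.7 cos 150° = -12.73
Net: 8.62 east, 5.43 north. Distance = √((8.62)² + (5.43)²) = 10.185 km.

10.2 km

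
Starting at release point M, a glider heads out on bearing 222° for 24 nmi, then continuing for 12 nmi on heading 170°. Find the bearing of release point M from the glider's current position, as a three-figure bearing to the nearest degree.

025°

Leg 1 (222°, 24 nmi): east 24 sin 222° = -16.06, north 24 cos 222° = -17.84
Leg 2 (170°, 12 nmi): east 12 sin 170° = 2.08, north 12 cos 170° = -11.82
Net displacement: -13.98 east, -29.65 north. Direction back to start is (13.98, 29.65): bearing = atan2(13.98, 29.65) mod 360° = 25.23° ≈ 025°.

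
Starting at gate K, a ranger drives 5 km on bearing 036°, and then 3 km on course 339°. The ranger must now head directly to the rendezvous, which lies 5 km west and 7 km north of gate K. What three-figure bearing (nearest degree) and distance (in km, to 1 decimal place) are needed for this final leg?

Leg 1 (036°, 5 km): east 5 sin 36° = 2.94, north 5 cos 36° = 4.05
Leg 2 (339°, 3 km): east 3 sin 339° = -1.08, north 3 cos 339° = 2.80
Current position: (1.86, 6.85). Target: (-5, 7). Remaining: Δeast = -6.86, Δnorth = 0.15.
Bearing = atan2(-6.86, 0.15) mod 360° = 271.29°; distance = √((-6.86)² + (0.15)²) = 6.866 km.

271°, 6.9 km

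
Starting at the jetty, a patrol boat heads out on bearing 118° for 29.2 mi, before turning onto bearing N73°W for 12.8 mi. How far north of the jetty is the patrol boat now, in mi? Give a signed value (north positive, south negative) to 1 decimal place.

Leg 1 (118°, 29.2 mi): east 29.2 sin 118° = 25.78, north 29.2 cos 118° = -13.71
Leg 2 (N73°W, 12.8 mi): east 12.8 sin 287° = -12.24, north 12.8 cos 287° = 3.74
Net north component: -9.97 mi.

-10.0 mi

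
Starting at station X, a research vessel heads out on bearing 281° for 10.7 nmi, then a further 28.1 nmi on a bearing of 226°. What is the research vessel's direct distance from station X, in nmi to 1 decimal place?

35.3 nmi

Leg 1 (281°, 10.7 nmi): east 10.7 sin 281° = -10.50, north 10.7 cos 281° = 2.04
Leg 2 (226°, 28.1 nmi): east 28.1 sin 226° = -20.21, north 28.1 cos 226° = -19.52
Net: -30.72 east, -17.48 north. Distance = √((-30.72)² + (-17.48)²) = 35.341 nmi.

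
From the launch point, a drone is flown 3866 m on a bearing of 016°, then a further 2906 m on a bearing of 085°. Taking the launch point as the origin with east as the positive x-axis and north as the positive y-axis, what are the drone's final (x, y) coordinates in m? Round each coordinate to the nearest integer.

Leg 1 (016°, 3866 m): east 3866 sin 16° = 1065.61, north 3866 cos 16° = 3716.24
Leg 2 (085°, 2906 m): east 2906 sin 85° = 2894.94, north 2906 cos 85° = 253.27
Summing: 3960.56 m east, 3969.51 m north → (3961, 3970).

(3961, 3970)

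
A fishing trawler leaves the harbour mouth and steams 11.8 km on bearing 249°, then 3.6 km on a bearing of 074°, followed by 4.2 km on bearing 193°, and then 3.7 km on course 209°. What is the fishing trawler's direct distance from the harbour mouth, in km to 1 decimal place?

14.8 km

Leg 1 (249°, 11.8 km): east 11.8 sin 249° = -11.02, north 11.8 cos 249° = -4.23
Leg 2 (074°, 3.6 km): east 3.6 sin 74° = 3.46, north 3.6 cos 74° = 0.99
Leg 3 (193°, 4.2 km): east 4.2 sin 193° = -0.94, north 4.2 cos 193° = -4.09
Leg 4 (209°, 3.7 km): east 3.7 sin 209° = -1.79, north 3.7 cos 209° = -3.24
Net: -10.29 east, -10.56 north. Distance = √((-10.29)² + (-10.56)²) = 14.751 km.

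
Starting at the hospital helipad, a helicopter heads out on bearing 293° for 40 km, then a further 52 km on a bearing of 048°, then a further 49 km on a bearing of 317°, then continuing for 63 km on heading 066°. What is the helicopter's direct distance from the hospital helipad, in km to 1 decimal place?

114.9 km

Leg 1 (293°, 40 km): east 40 sin 293° = -36.82, north 40 cos 293° = 15.63
Leg 2 (048°, 52 km): east 52 sin 48° = 38.64, north 52 cos 48° = 34.79
Leg 3 (317°, 49 km): east 49 sin 317° = -33.42, north 49 cos 317° = 35.84
Leg 4 (066°, 63 km): east 63 sin 66° = 57.55, north 63 cos 66° = 25.62
Net: 25.96 east, 111.88 north. Distance = √((25.96)² + (111.88)²) = 114.857 km.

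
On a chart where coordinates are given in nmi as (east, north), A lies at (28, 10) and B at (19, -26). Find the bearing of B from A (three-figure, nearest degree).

194°

Δeast = 19 − 28 = -9.00; Δnorth = -26 − 10 = -36.00.
Bearing = atan2(Δeast, Δnorth) mod 360° = 194.04° ≈ 194°.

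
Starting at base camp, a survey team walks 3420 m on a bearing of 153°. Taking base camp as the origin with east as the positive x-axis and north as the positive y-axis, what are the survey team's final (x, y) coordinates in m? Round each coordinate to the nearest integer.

Leg 1 (153°, 3420 m): east 3420 sin 153° = 1552.65, north 3420 cos 153° = -3047.24
Summing: 1552.65 m east, -3047.24 m north → (1553, -3047).

(1553, -3047)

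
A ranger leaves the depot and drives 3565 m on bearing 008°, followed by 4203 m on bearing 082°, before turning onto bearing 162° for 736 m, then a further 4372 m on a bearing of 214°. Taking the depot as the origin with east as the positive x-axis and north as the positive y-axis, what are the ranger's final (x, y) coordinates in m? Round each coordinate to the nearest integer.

(2441, -209)

Leg 1 (008°, 3565 m): east 3565 sin 8° = 496.15, north 3565 cos 8° = 3530.31
Leg 2 (082°, 4203 m): east 4203 sin 82° = 4162.10, north 4203 cos 82° = 584.94
Leg 3 (162°, 736 m): east 736 sin 162° = 227.44, north 736 cos 162° = -699.98
Leg 4 (214°, 4372 m): east 4372 sin 214° = -2444.79, north 4372 cos 214° = -3624.55
Summing: 2440.89 m east, -209.28 m north → (2441, -209).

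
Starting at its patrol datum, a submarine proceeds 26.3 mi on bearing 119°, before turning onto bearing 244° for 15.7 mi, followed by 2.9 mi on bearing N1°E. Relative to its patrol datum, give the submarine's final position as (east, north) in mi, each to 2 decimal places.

Leg 1 (119°, 26.3 mi): east 26.3 sin 119° = 23.00, north 26.3 cos 119° = -12.75
Leg 2 (244°, 15.7 mi): east 15.7 sin 244° = -14.11, north 15.7 cos 244° = -6.88
Leg 3 (N1°E, 2.9 mi): east 2.9 sin 1° = 0.05, north 2.9 cos 1° = 2.90
Summing: 8.94 mi east, -16.73 mi north → (8.94, -16.73).

(8.94, -16.73)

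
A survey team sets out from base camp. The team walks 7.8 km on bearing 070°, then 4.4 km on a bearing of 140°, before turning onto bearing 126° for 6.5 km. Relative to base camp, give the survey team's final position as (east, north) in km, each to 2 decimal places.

(15.42, -4.52)

Leg 1 (070°, 7.8 km): east 7.8 sin 70° = 7.33, north 7.8 cos 70° = 2.67
Leg 2 (140°, 4.4 km): east 4.4 sin 140° = 2.83, north 4.4 cos 140° = -3.37
Leg 3 (126°, 6.5 km): east 6.5 sin 126° = 5.26, north 6.5 cos 126° = -3.82
Summing: 15.42 km east, -4.52 km north → (15.42, -4.52).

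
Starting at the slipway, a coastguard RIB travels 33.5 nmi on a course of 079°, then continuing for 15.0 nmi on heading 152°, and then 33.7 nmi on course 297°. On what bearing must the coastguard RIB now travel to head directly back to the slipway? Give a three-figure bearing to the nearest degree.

Leg 1 (079°, 33.5 nmi): east 33.5 sin 79° = 32.88, north 33.5 cos 79° = 6.39
Leg 2 (152°, 15.0 nmi): east 15.0 sin 152° = 7.04, north 15.0 cos 152° = -13.24
Leg 3 (297°, 33.7 nmi): east 33.7 sin 297° = -30.03, north 33.7 cos 297° = 15.30
Net displacement: 9.90 east, 8.45 north. Direction back to start is (-9.90, -8.45): bearing = atan2(-9.90, -8.45) mod 360° = 229.53° ≈ 230°.

230°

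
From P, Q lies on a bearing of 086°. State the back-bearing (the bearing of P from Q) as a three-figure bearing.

Back-bearing = 086° + 180° = 266°.

266°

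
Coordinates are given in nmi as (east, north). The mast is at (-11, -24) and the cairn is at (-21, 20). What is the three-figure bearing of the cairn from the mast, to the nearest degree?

347°

Δeast = -21 − -11 = -10.00; Δnorth = 20 − -24 = 44.00.
Bearing = atan2(Δeast, Δnorth) mod 360° = 347.20° ≈ 347°.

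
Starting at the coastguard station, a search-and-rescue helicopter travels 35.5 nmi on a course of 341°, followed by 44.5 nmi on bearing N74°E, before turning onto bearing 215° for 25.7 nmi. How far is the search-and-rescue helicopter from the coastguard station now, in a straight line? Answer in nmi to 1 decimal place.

29.8 nmi

Leg 1 (341°, 35.5 nmi): east 35.5 sin 341° = -11.56, north 35.5 cos 341° = 33.57
Leg 2 (N74°E, 44.5 nmi): east 44.5 sin 74° = 42.78, north 44.5 cos 74° = 12.27
Leg 3 (215°, 25.7 nmi): east 25.7 sin 215° = -14.74, north 25.7 cos 215° = -21.05
Net: 16.48 east, 24.78 north. Distance = √((16.48)² + (24.78)²) = 29.758 nmi.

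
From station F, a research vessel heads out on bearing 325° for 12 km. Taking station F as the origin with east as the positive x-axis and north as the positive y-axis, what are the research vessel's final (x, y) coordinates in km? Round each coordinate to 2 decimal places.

(-6.88, 9.83)

Leg 1 (325°, 12 km): east 12 sin 325° = -6.88, north 12 cos 325° = 9.83
Summing: -6.88 km east, 9.83 km north → (-6.88, 9.83).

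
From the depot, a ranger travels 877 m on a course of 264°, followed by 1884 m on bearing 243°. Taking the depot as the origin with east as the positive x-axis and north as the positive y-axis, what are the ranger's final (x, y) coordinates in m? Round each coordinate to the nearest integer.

Leg 1 (264°, 877 m): east 877 sin 264° = -872.20, north 877 cos 264° = -91.67
Leg 2 (243°, 1884 m): east 1884 sin 243° = -1678.66, north 1884 cos 243° = -855.32
Summing: -2550.85 m east, -946.99 m north → (-2551, -947).

(-2551, -947)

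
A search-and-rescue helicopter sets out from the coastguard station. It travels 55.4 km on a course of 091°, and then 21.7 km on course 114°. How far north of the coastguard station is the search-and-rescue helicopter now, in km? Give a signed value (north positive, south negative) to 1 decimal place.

Leg 1 (091°, 55.4 km): east 55.4 sin 91° = 55.39, north 55.4 cos 91° = -0.97
Leg 2 (114°, 21.7 km): east 21.7 sin 114° = 19.82, north 21.7 cos 114° = -8.83
Net north component: -9.79 km.

-9.8 km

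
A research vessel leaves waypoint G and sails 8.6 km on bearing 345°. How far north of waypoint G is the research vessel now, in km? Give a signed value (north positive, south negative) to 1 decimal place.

Leg 1 (345°, 8.6 km): east 8.6 sin 345° = -2.23, north 8.6 cos 345° = 8.31
Net north component: 8.31 km.

8.3 km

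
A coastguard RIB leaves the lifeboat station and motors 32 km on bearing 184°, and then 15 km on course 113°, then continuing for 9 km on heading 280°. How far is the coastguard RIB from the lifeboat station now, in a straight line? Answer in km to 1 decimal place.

Leg 1 (184°, 32 km): east 32 sin 184° = -2.23, north 32 cos 184° = -31.92
Leg 2 (113°, 15 km): east 15 sin 113° = 13.81, north 15 cos 113° = -5.86
Leg 3 (280°, 9 km): east 9 sin 280° = -8.86, north 9 cos 280° = 1.56
Net: 2.71 east, -36.22 north. Distance = √((2.71)² + (-36.22)²) = 36.322 km.

36.3 km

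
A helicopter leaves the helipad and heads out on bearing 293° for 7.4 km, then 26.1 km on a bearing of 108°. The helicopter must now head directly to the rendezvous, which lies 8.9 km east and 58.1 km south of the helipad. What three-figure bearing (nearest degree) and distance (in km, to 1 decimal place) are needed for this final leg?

190°, 53.7 km

Leg 1 (293°, 7.4 km): east 7.4 sin 293° = -6.81, north 7.4 cos 293° = 2.89
Leg 2 (108°, 26.1 km): east 26.1 sin 108° = 24.82, north 26.1 cos 108° = -8.07
Current position: (18.01, -5.17). Target: (8.9, -58.1). Remaining: Δeast = -9.11, Δnorth = -52.93.
Bearing = atan2(-9.11, -52.93) mod 360° = 189.77°; distance = √((-9.11)² + (-52.93)²) = 53.705 km.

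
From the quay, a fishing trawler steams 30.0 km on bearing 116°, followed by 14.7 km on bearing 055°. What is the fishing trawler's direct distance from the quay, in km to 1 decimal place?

Leg 1 (116°, 30.0 km): east 30.0 sin 116° = 26.96, north 30.0 cos 116° = -13.15
Leg 2 (055°, 14.7 km): east 14.7 sin 55° = 12.04, north 14.7 cos 55° = 8.43
Net: 39.01 east, -4.72 north. Distance = √((39.01)² + (-4.72)²) = 39.290 km.

39.3 km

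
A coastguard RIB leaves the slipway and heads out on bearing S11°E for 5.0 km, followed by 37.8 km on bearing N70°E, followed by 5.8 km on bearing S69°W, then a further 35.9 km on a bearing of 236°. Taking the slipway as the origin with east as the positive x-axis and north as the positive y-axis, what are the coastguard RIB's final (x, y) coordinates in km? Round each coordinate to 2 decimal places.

(1.30, -14.13)

Leg 1 (S11°E, 5.0 km): east 5.0 sin 169° = 0.95, north 5.0 cos 169° = -4.91
Leg 2 (N70°E, 37.8 km): east 37.8 sin 70° = 35.52, north 37.8 cos 70° = 12.93
Leg 3 (S69°W, 5.8 km): east 5.8 sin 249° = -5.41, north 5.8 cos 249° = -2.08
Leg 4 (236°, 35.9 km): east 35.9 sin 236° = -29.76, north 35.9 cos 236° = -20.08
Summing: 1.30 km east, -14.13 km north → (1.30, -14.13).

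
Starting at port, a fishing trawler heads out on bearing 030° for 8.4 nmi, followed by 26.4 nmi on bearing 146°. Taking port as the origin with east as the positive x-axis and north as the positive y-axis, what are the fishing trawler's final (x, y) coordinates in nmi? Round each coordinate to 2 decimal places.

(18.96, -14.61)

Leg 1 (030°, 8.4 nmi): east 8.4 sin 30° = 4.20, north 8.4 cos 30° = 7.27
Leg 2 (146°, 26.4 nmi): east 26.4 sin 146° = 14.76, north 26.4 cos 146° = -21.89
Summing: 18.96 nmi east, -14.61 nmi north → (18.96, -14.61).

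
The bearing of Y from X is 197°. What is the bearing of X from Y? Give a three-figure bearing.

Back-bearing = 197° − 180° = 017°.

017°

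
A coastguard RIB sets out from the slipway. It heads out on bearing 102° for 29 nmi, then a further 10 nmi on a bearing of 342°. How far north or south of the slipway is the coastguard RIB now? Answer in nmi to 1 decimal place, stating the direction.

3.5 nmi north

Leg 1 (102°, 29 nmi): east 29 sin 102° = 28.37, north 29 cos 102° = -6.03
Leg 2 (342°, 10 nmi): east 10 sin 342° = -3.09, north 10 cos 342° = 9.51
Net north component: 3.48 nmi.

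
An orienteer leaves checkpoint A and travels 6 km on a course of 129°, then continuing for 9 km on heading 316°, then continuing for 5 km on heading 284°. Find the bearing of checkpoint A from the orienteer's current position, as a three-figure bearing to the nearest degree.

Leg 1 (129°, 6 km): east 6 sin 129° = 4.66, north 6 cos 129° = -3.78
Leg 2 (316°, 9 km): east 9 sin 316° = -6.25, north 9 cos 316° = 6.47
Leg 3 (284°, 5 km): east 5 sin 284° = -4.85, north 5 cos 284° = 1.21
Net displacement: -6.44 east, 3.91 north. Direction back to start is (6.44, -3.91): bearing = atan2(6.44, -3.91) mod 360° = 121.25° ≈ 121°.

121°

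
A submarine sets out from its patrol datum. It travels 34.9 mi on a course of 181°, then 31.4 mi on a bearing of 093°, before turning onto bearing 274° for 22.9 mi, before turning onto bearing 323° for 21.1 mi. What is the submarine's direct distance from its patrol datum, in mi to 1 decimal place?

18.7 mi

Leg 1 (181°, 34.9 mi): east 34.9 sin 181° = -0.61, north 34.9 cos 181° = -34.89
Leg 2 (093°, 31.4 mi): east 31.4 sin 93° = 31.36, north 31.4 cos 93° = -1.64
Leg 3 (274°, 22.9 mi): east 22.9 sin 274° = -22.84, north 22.9 cos 274° = 1.60
Leg 4 (323°, 21.1 mi): east 21.1 sin 323° = -12.70, north 21.1 cos 323° = 16.85
Net: -4.79 east, -18.09 north. Distance = √((-4.79)² + (-18.09)²) = 18.714 mi.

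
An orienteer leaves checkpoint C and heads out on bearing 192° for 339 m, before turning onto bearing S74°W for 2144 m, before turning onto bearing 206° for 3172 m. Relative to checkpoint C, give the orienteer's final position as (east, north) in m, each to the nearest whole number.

Leg 1 (192°, 339 m): east 339 sin 192° = -70.48, north 339 cos 192° = -331.59
Leg 2 (S74°W, 2144 m): east 2144 sin 254° = -2060.95, north 2144 cos 254° = -590.97
Leg 3 (206°, 3172 m): east 3172 sin 206° = -1390.51, north 3172 cos 206° = -2850.97
Summing: -3521.94 m east, -3773.53 m north → (-3522, -3774).

(-3522, -3774)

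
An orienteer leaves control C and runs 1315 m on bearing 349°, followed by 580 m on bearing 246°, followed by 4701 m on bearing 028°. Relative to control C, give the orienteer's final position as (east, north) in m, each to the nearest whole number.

(1426, 5206)

Leg 1 (349°, 1315 m): east 1315 sin 349° = -250.91, north 1315 cos 349° = 1290.84
Leg 2 (246°, 580 m): east 580 sin 246° = -529.86, north 580 cos 246° = -235.91
Leg 3 (028°, 4701 m): east 4701 sin 28° = 2206.99, north 4701 cos 28° = 4150.74
Summing: 1426.22 m east, 5205.67 m north → (1426, 5206).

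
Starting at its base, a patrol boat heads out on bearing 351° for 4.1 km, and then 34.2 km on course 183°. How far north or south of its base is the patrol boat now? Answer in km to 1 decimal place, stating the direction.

Leg 1 (351°, 4.1 km): east 4.1 sin 351° = -0.64, north 4.1 cos 351° = 4.05
Leg 2 (183°, 34.2 km): east 34.2 sin 183° = -1.79, north 34.2 cos 183° = -34.15
Net north component: -30.10 km.

30.1 km south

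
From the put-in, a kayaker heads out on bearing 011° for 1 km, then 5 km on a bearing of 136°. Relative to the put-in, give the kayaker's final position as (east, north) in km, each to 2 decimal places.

(3.66, -2.62)

Leg 1 (011°, 1 km): east 1 sin 11° = 0.19, north 1 cos 11° = 0.98
Leg 2 (136°, 5 km): east 5 sin 136° = 3.47, north 5 cos 136° = -3.60
Summing: 3.66 km east, -2.62 km north → (3.66, -2.62).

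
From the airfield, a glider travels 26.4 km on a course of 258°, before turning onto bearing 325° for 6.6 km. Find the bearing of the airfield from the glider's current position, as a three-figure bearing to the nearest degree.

090°

Leg 1 (258°, 26.4 km): east 26.4 sin 258° = -25.82, north 26.4 cos 258° = -5.49
Leg 2 (325°, 6.6 km): east 6.6 sin 325° = -3.79, north 6.6 cos 325° = 5.41
Net displacement: -29.61 east, -0.08 north. Direction back to start is (29.61, 0.08): bearing = atan2(29.61, 0.08) mod 360° = 89.84° ≈ 090°.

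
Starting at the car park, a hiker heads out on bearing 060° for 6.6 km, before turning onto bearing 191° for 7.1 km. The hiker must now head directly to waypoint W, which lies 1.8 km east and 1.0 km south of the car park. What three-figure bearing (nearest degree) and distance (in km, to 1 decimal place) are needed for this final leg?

Leg 1 (060°, 6.6 km): east 6.6 sin 60° = 5.72, north 6.6 cos 60° = 3.30
Leg 2 (191°, 7.1 km): east 7.1 sin 191° = -1.35, north 7.1 cos 191° = -6.97
Current position: (4.36, -3.67). Target: (1.8, -1.0). Remaining: Δeast = -2.56, Δnorth = 2.67.
Bearing = atan2(-2.56, 2.67) mod 360° = 316.19°; distance = √((-2.56)² + (2.67)²) = 3.699 km.

316°, 3.7 km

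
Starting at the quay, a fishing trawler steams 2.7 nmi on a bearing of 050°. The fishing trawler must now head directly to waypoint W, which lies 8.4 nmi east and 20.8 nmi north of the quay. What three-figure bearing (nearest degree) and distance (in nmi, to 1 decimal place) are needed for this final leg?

018°, 20.1 nmi

Leg 1 (050°, 2.7 nmi): east 2.7 sin 50° = 2.07, north 2.7 cos 50° = 1.74
Current position: (2.07, 1.74). Target: (8.4, 20.8). Remaining: Δeast = 6.33, Δnorth = 19.06.
Bearing = atan2(6.33, 19.06) mod 360° = 18.37°; distance = √((6.33)² + (19.06)²) = 20.088 nmi.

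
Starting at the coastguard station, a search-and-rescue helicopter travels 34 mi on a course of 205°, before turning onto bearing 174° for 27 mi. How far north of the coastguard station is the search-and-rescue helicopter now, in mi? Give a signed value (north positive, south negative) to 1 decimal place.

-57.7 mi

Leg 1 (205°, 34 mi): east 34 sin 205° = -14.37, north 34 cos 205° = -30.81
Leg 2 (174°, 27 mi): east 27 sin 174° = 2.82, north 27 cos 174° = -26.85
Net north component: -57.67 mi.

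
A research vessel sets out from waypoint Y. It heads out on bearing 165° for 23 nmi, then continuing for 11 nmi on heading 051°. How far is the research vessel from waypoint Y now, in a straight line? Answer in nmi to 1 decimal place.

Leg 1 (165°, 23 nmi): east 23 sin 165° = 5.95, north 23 cos 165° = -22.22
Leg 2 (051°, 11 nmi): east 11 sin 51° = 8.55, north 11 cos 51° = 6.92
Net: 14.50 east, -15.29 north. Distance = √((14.50)² + (-15.29)²) = 21.076 nmi.

21.1 nmi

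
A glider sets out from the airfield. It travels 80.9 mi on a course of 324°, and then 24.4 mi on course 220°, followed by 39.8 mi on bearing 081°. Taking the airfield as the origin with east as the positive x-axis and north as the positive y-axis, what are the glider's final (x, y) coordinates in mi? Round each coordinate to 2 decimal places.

Leg 1 (324°, 80.9 mi): east 80.9 sin 324° = -47.55, north 80.9 cos 324° = 65.45
Leg 2 (220°, 24.4 mi): east 24.4 sin 220° = -15.68, north 24.4 cos 220° = -18.69
Leg 3 (081°, 39.8 mi): east 39.8 sin 81° = 39.31, north 39.8 cos 81° = 6.23
Summing: -23.93 mi east, 52.98 mi north → (-23.93, 52.98).

(-23.93, 52.98)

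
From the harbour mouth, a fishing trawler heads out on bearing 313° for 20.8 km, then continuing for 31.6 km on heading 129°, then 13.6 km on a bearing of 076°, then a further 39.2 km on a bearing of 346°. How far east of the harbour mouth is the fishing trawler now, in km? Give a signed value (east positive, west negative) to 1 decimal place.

Leg 1 (313°, 20.8 km): east 20.8 sin 313° = -15.21, north 20.8 cos 313° = 14.19
Leg 2 (129°, 31.6 km): east 31.6 sin 129° = 24.56, north 31.6 cos 129° = -19.89
Leg 3 (076°, 13.6 km): east 13.6 sin 76° = 13.20, north 13.6 cos 76° = 3.29
Leg 4 (346°, 39.2 km): east 39.2 sin 346° = -9.48, north 39.2 cos 346° = 38.04
Net east component: 13.06 km.

13.1 km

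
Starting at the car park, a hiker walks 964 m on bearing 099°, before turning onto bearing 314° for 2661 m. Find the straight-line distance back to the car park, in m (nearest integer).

Leg 1 (099°, 964 m): east 964 sin 99° = 952.13, north 964 cos 99° = -150.80
Leg 2 (314°, 2661 m): east 2661 sin 314° = -1914.16, north 2661 cos 314° = 1848.49
Net: -962.03 east, 1697.68 north. Distance = √((-962.03)² + (1697.68)²) = 1951.316 m.

1951 m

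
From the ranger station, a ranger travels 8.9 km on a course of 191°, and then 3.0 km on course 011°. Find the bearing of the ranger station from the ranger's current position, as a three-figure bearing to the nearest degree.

Leg 1 (191°, 8.9 km): east 8.9 sin 191° = -1.70, north 8.9 cos 191° = -8.74
Leg 2 (011°, 3.0 km): east 3.0 sin 11° = 0.57, north 3.0 cos 11° = 2.94
Net displacement: -1.13 east, -5.79 north. Direction back to start is (1.13, 5.79): bearing = atan2(1.13, 5.79) mod 360° = 11.00° ≈ 011°.

011°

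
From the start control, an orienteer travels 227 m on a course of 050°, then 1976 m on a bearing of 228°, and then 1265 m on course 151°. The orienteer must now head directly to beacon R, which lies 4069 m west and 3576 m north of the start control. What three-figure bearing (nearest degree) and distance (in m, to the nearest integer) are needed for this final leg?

330°, 6768 m

Leg 1 (050°, 227 m): east 227 sin 50° = 173.89, north 227 cos 50° = 145.91
Leg 2 (228°, 1976 m): east 1976 sin 228° = -1468.45, north 1976 cos 228° = -1322.20
Leg 3 (151°, 1265 m): east 1265 sin 151° = 613.28, north 1265 cos 151° = -1106.39
Current position: (-681.28, -2282.68). Target: (-4069, 3576). Remaining: Δeast = -3387.72, Δnorth = 5858.68.
Bearing = atan2(-3387.72, 5858.68) mod 360° = 329.96°; distance = √((-3387.72)² + (5858.68)²) = 6767.631 m.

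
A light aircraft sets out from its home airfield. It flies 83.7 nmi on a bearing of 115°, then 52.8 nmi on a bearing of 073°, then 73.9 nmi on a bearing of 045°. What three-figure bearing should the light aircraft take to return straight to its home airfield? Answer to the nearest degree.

260°

Leg 1 (115°, 83.7 nmi): east 83.7 sin 115° = 75.86, north 83.7 cos 115° = -35.37
Leg 2 (073°, 52.8 nmi): east 52.8 sin 73° = 50.49, north 52.8 cos 73° = 15.44
Leg 3 (045°, 73.9 nmi): east 73.9 sin 45° = 52.26, north 73.9 cos 45° = 52.26
Net displacement: 178.61 east, 32.32 north. Direction back to start is (-178.61, -32.32): bearing = atan2(-178.61, -32.32) mod 360° = 259.74° ≈ 260°.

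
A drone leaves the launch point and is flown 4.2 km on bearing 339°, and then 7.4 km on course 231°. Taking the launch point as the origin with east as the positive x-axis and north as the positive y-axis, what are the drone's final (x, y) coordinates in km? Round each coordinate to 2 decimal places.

Leg 1 (339°, 4.2 km): east 4.2 sin 339° = -1.51, north 4.2 cos 339° = 3.92
Leg 2 (231°, 7.4 km): east 7.4 sin 231° = -5.75, north 7.4 cos 231° = -4.66
Summing: -7.26 km east, -0.74 km north → (-7.26, -0.74).

(-7.26, -0.74)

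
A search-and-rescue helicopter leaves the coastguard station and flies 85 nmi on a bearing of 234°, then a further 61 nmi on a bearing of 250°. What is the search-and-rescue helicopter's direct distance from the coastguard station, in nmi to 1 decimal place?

Leg 1 (234°, 85 nmi): east 85 sin 234° = -68.77, north 85 cos 234° = -49.96
Leg 2 (250°, 61 nmi): east 61 sin 250° = -57.32, north 61 cos 250° = -20.86
Net: -126.09 east, -70.82 north. Distance = √((-126.09)² + (-70.82)²) = 144.618 nmi.

144.6 nmi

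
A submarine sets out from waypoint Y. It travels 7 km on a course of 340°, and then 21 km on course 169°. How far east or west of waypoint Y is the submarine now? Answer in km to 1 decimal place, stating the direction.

Leg 1 (340°, 7 km): east 7 sin 340° = -2.39, north 7 cos 340° = 6.58
Leg 2 (169°, 21 km): east 21 sin 169° = 4.01, north 21 cos 169° = -20.61
Net east component: 1.61 km.

1.6 km east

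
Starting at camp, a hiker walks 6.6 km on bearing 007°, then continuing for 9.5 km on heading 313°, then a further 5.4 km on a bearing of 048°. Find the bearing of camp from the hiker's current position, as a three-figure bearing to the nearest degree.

173°

Leg 1 (007°, 6.6 km): east 6.6 sin 7° = 0.80, north 6.6 cos 7° = 6.55
Leg 2 (313°, 9.5 km): east 9.5 sin 313° = -6.95, north 9.5 cos 313° = 6.48
Leg 3 (048°, 5.4 km): east 5.4 sin 48° = 4.01, north 5.4 cos 48° = 3.61
Net displacement: -2.13 east, 16.64 north. Direction back to start is (2.13, -16.64): bearing = atan2(2.13, -16.64) mod 360° = 172.71° ≈ 173°.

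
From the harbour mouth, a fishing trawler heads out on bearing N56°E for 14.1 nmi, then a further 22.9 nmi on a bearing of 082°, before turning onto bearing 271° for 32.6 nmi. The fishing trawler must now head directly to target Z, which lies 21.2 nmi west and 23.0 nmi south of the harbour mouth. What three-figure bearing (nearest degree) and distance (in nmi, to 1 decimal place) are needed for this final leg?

Leg 1 (N56°E, 14.1 nmi): east 14.1 sin 56° = 11.69, north 14.1 cos 56° = 7.88
Leg 2 (082°, 22.9 nmi): east 22.9 sin 82° = 22.68, north 22.9 cos 82° = 3.19
Leg 3 (271°, 32.6 nmi): east 32.6 sin 271° = -32.60, north 32.6 cos 271° = 0.57
Current position: (1.77, 11.64). Target: (-21.2, -23.0). Remaining: Δeast = -22.97, Δnorth = -34.64.
Bearing = atan2(-22.97, -34.64) mod 360° = 213.55°; distance = √((-22.97)² + (-34.64)²) = 41.565 nmi.

214°, 41.6 nmi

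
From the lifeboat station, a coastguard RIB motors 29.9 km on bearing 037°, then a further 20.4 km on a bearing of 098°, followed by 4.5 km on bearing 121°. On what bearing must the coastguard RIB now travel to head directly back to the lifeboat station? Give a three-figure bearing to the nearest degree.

246°

Leg 1 (037°, 29.9 km): east 29.9 sin 37° = 17.99, north 29.9 cos 37° = 23.88
Leg 2 (098°, 20.4 km): east 20.4 sin 98° = 20.20, north 20.4 cos 98° = -2.84
Leg 3 (121°, 4.5 km): east 4.5 sin 121° = 3.86, north 4.5 cos 121° = -2.32
Net displacement: 42.05 east, 18.72 north. Direction back to start is (-42.05, -18.72): bearing = atan2(-42.05, -18.72) mod 360° = 246.00° ≈ 246°.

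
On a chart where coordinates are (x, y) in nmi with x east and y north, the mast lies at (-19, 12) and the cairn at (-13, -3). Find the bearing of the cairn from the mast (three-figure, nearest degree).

158°

Δeast = -13 − -19 = 6.00; Δnorth = -3 − 12 = -15.00.
Bearing = atan2(Δeast, Δnorth) mod 360° = 158.20° ≈ 158°.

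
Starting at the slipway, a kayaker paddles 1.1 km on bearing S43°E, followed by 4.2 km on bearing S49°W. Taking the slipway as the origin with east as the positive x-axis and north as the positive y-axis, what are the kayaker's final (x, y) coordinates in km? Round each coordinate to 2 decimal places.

Leg 1 (S43°E, 1.1 km): east 1.1 sin 137° = 0.75, north 1.1 cos 137° = -0.80
Leg 2 (S49°W, 4.2 km): east 4.2 sin 229° = -3.17, north 4.2 cos 229° = -2.76
Summing: -2.42 km east, -3.56 km north → (-2.42, -3.56).

(-2.42, -3.56)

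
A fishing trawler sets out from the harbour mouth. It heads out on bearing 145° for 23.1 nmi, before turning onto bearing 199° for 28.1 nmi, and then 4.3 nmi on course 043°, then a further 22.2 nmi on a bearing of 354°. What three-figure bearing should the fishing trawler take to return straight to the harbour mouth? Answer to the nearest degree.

Leg 1 (145°, 23.1 nmi): east 23.1 sin 145° = 13.25, north 23.1 cos 145° = -18.92
Leg 2 (199°, 28.1 nmi): east 28.1 sin 199° = -9.15, north 28.1 cos 199° = -26.57
Leg 3 (043°, 4.3 nmi): east 4.3 sin 43° = 2.93, north 4.3 cos 43° = 3.14
Leg 4 (354°, 22.2 nmi): east 22.2 sin 354° = -2.32, north 22.2 cos 354° = 22.08
Net displacement: 4.71 east, -20.27 north. Direction back to start is (-4.71, 20.27): bearing = atan2(-4.71, 20.27) mod 360° = 346.91° ≈ 347°.

347°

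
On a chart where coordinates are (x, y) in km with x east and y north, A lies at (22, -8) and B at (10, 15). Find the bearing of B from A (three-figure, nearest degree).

Δeast = 10 − 22 = -12.00; Δnorth = 15 − -8 = 23.00.
Bearing = atan2(Δeast, Δnorth) mod 360° = 332.45° ≈ 332°.

332°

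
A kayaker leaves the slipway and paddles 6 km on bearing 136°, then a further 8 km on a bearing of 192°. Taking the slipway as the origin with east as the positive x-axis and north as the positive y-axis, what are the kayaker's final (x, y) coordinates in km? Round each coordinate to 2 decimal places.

Leg 1 (136°, 6 km): east 6 sin 136° = 4.17, north 6 cos 136° = -4.32
Leg 2 (192°, 8 km): east 8 sin 192° = -1.66, north 8 cos 192° = -7.83
Summing: 2.50 km east, -12.14 km north → (2.50, -12.14).

(2.50, -12.14)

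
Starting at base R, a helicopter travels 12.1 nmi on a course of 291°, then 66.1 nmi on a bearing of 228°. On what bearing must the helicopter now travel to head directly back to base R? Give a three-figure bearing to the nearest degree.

057°

Leg 1 (291°, 12.1 nmi): east 12.1 sin 291° = -11.30, north 12.1 cos 291° = 4.34
Leg 2 (228°, 66.1 nmi): east 66.1 sin 228° = -49.12, north 66.1 cos 228° = -44.23
Net displacement: -60.42 east, -39.89 north. Direction back to start is (60.42, 39.89): bearing = atan2(60.42, 39.89) mod 360° = 56.56° ≈ 057°.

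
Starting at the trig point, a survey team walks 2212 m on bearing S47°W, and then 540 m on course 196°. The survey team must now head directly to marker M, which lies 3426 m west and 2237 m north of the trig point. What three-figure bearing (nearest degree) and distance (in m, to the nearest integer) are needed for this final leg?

Leg 1 (S47°W, 2212 m): east 2212 sin 227° = -1617.75, north 2212 cos 227° = -1508.58
Leg 2 (196°, 540 m): east 540 sin 196° = -148.84, north 540 cos 196° = -519.08
Current position: (-1766.60, -2027.66). Target: (-3426, 2237). Remaining: Δeast = -1659.40, Δnorth = 4264.66.
Bearing = atan2(-1659.40, 4264.66) mod 360° = 338.74°; distance = √((-1659.40)² + (4264.66)²) = 4576.129 m.

339°, 4576 m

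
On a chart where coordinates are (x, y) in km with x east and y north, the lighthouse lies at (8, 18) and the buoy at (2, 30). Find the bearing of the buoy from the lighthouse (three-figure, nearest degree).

Δeast = 2 − 8 = -6.00; Δnorth = 30 − 18 = 12.00.
Bearing = atan2(Δeast, Δnorth) mod 360° = 333.43° ≈ 333°.

333°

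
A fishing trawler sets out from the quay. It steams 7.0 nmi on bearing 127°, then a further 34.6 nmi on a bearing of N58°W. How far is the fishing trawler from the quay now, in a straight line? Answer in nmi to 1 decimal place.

Leg 1 (127°, 7.0 nmi): east 7.0 sin 127° = 5.59, north 7.0 cos 127° = -4.21
Leg 2 (N58°W, 34.6 nmi): east 34.6 sin 302° = -29.34, north 34.6 cos 302° = 18.34
Net: -23.75 east, 14.12 north. Distance = √((-23.75)² + (14.12)²) = 27.633 nmi.

27.6 nmi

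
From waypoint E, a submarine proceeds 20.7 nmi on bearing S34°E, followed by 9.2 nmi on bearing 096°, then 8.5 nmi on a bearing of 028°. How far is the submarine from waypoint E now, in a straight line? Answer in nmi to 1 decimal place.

26.9 nmi

Leg 1 (S34°E, 20.7 nmi): east 20.7 sin 146° = 11.58, north 20.7 cos 146° = -17.16
Leg 2 (096°, 9.2 nmi): east 9.2 sin 96° = 9.15, north 9.2 cos 96° = -0.96
Leg 3 (028°, 8.5 nmi): east 8.5 sin 28° = 3.99, north 8.5 cos 28° = 7.51
Net: 24.72 east, -10.62 north. Distance = √((24.72)² + (-10.62)²) = 26.900 nmi.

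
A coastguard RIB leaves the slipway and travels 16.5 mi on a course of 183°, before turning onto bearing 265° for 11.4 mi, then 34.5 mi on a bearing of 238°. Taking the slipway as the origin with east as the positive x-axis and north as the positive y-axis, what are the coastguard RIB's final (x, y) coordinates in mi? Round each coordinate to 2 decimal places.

(-41.48, -35.75)

Leg 1 (183°, 16.5 mi): east 16.5 sin 183° = -0.86, north 16.5 cos 183° = -16.48
Leg 2 (265°, 11.4 mi): east 11.4 sin 265° = -11.36, north 11.4 cos 265° = -0.99
Leg 3 (238°, 34.5 mi): east 34.5 sin 238° = -29.26, north 34.5 cos 238° = -18.28
Summing: -41.48 mi east, -35.75 mi north → (-41.48, -35.75).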